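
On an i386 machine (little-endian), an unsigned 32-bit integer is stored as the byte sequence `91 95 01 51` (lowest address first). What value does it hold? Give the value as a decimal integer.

1359058321

In little-endian order the low byte comes first in memory.
Reassemble most-significant byte first: 51 01 95 91 → 0x51019591.
0x51019591 = 1359058321.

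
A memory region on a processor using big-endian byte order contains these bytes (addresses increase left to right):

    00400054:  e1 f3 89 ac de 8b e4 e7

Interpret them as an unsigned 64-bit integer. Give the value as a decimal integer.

Big-endian stores the most-significant byte at the lowest address.
The bytes are already most-significant first: 0xE1F389ACDE8BE4E7.
0xE1F389ACDE8BE4E7 = 16281508453435565287.

16281508453435565287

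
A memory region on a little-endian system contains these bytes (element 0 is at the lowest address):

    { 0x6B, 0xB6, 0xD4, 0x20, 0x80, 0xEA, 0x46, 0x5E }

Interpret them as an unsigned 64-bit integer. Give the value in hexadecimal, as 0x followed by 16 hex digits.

Little-endian stores the least-significant byte at the lowest address.
Reassemble most-significant byte first: 5E 46 EA 80 20 D4 B6 6B → 0x5E46EA8020D4B66B.

0x5E46EA8020D4B66B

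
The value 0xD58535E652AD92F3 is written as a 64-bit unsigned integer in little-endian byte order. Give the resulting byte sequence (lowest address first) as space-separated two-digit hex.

F3 92 AD 52 E6 35 85 D5

Split into bytes (most-significant first): D5 85 35 E6 52 AD 92 F3.
In little-endian order the low byte comes first in memory.
So at ascending addresses the bytes are F3 92 AD 52 E6 35 85 D5.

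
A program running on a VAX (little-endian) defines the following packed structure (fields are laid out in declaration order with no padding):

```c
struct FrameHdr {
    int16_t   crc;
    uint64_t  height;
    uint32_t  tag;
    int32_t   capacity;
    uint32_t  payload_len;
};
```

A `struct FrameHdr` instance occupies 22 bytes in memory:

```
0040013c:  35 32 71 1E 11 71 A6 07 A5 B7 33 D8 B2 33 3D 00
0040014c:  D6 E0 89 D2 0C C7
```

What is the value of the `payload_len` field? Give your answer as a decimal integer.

`payload_len` follows `crc` (2 B), `height` (8 B), `tag` (4 B), `capacity` (4 B), so it starts at offset 2 + 8 + 4 + 4 = 18 and occupies 4 bytes.
Bytes at offsets 18..21: 89 D2 0C C7.
Little-endian stores the least-significant byte at the lowest address.
Reassemble most-significant byte first: C7 0C D2 89 → 0xC70CD289.
0xC70CD289 = 3339506313.

3339506313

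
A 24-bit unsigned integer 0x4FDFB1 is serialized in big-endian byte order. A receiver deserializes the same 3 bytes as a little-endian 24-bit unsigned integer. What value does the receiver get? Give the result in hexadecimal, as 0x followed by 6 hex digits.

Stored big-endian, the bytes at ascending addresses are 4F DF B1.
Read back as little-endian, the first byte is least significant, giving 0xB1DF4F.

0xB1DF4F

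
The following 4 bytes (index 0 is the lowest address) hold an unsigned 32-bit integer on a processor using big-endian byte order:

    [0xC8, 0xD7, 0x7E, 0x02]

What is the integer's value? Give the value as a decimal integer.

Big-endian stores the most-significant byte at the lowest address.
The bytes are already most-significant first: 0xC8D77E02.
0xC8D77E02 = 3369565698.

3369565698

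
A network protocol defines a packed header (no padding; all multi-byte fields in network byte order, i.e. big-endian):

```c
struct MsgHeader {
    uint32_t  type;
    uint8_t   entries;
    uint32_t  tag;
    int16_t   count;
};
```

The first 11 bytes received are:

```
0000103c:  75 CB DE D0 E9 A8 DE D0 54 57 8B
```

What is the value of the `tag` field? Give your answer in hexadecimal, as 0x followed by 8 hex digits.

0xA8DED054

`tag` follows `type` (4 B), `entries` (1 B), so it starts at offset 4 + 1 = 5 and occupies 4 bytes.
Bytes at offsets 5..8: A8 DE D0 54.
Big-endian stores the most-significant byte at the lowest address.
The bytes are already most-significant first: 0xA8DED054.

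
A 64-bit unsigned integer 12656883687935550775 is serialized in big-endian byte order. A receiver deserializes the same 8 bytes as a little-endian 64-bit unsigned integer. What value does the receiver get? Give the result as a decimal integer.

4009846023710615215

12656883687935550775 in 64-bit hexadecimal is 0xAFA648A7B6D5A537.
Stored big-endian, the bytes at ascending addresses are AF A6 48 A7 B6 D5 A5 37.
Read back as little-endian, the first byte is least significant, giving 0x37A5D5B6A748A6AF.
0x37A5D5B6A748A6AF = 4009846023710615215.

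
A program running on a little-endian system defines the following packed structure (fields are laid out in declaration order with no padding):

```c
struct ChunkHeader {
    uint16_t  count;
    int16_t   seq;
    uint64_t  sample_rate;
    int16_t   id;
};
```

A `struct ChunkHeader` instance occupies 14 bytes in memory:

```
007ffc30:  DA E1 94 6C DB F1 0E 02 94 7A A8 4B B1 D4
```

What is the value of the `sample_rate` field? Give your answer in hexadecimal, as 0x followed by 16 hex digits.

`sample_rate` follows `count` (2 B), `seq` (2 B), so it starts at offset 2 + 2 = 4 and occupies 8 bytes.
Bytes at offsets 4..11: DB F1 0E 02 94 7A A8 4B.
Little-endian stores the least-significant byte at the lowest address.
Reassemble most-significant byte first: 4B A8 7A 94 02 0E F1 DB → 0x4BA87A94020EF1DB.

0x4BA87A94020EF1DB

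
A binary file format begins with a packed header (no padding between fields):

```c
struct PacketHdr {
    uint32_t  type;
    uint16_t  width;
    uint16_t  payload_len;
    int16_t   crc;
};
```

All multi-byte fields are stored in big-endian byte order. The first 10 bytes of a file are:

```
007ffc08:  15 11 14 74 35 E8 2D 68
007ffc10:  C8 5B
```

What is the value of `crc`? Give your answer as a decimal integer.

-14245

`crc` follows `type` (4 B), `width` (2 B), `payload_len` (2 B), so it starts at offset 4 + 2 + 2 = 8 and occupies 2 bytes.
Bytes at offsets 8..9: C8 5B.
In big-endian order the high byte comes first in memory.
The bytes are already most-significant first: 0xC85B.
Top bit is set, so as a signed 16-bit value this is 0xC85B − 2^16 = -14245.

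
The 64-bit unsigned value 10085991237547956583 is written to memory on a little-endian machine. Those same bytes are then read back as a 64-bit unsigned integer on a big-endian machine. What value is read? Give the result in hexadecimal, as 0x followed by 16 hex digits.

10085991237547956583 in 64-bit hexadecimal is 0x8BF8A397B9BF9967.
Stored little-endian, the bytes at ascending addresses are 67 99 BF B9 97 A3 F8 8B.
Read back as big-endian, the last byte is least significant, giving 0x6799BFB997A3F88B.

0x6799BFB997A3F88B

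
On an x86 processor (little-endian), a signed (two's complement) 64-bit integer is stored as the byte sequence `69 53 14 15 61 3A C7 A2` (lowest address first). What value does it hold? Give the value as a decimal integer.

Little-endian stores the least-significant byte at the lowest address.
Reassemble most-significant byte first: A2 C7 3A 61 15 14 53 69 → 0xA2C73A6115145369.
Top bit is set, so as a signed 64-bit value this is 0xA2C73A6115145369 − 2^64 = -6717336130559913111.

-6717336130559913111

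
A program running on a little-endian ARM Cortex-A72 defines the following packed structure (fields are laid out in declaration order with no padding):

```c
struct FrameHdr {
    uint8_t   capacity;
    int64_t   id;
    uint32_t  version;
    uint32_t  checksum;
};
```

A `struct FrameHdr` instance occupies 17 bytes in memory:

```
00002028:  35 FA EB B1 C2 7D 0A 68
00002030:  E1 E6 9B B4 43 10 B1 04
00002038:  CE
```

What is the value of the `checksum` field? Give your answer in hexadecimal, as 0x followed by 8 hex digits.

`checksum` follows `capacity` (1 B), `id` (8 B), `version` (4 B), so it starts at offset 1 + 8 + 4 = 13 and occupies 4 bytes.
Bytes at offsets 13..16: 10 B1 04 CE.
Little-endian stores the least-significant byte at the lowest address.
Reassemble most-significant byte first: CE 04 B1 10 → 0xCE04B110.

0xCE04B110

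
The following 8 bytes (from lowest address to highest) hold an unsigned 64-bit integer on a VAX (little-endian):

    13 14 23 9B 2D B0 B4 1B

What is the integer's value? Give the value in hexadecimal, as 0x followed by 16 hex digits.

Little-endian stores the least-significant byte at the lowest address.
Reassemble most-significant byte first: 1B B4 B0 2D 9B 23 14 13 → 0x1BB4B02D9B231413.

0x1BB4B02D9B231413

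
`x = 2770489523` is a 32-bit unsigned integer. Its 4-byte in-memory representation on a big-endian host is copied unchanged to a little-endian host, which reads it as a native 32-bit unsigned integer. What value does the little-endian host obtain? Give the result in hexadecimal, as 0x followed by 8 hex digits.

0xB35022A5

2770489523 in 32-bit hexadecimal is 0xA52250B3.
Stored big-endian, the bytes at ascending addresses are A5 22 50 B3.
Read back as little-endian, the first byte is least significant, giving 0xB35022A5.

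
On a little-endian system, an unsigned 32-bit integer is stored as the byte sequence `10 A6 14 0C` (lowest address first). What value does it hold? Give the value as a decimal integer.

202679824

Little-endian: lowest address holds the least-significant byte.
Reassemble most-significant byte first: 0C 14 A6 10 → 0x0C14A610.
0x0C14A610 = 202679824.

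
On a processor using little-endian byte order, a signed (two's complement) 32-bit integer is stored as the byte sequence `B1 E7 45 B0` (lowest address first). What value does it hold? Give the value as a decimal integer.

Little-endian: lowest address holds the least-significant byte.
Reassemble most-significant byte first: B0 45 E7 B1 → 0xB045E7B1.
Top bit is set, so as a signed 32-bit value this is 0xB045E7B1 − 2^32 = -1337595983.

-1337595983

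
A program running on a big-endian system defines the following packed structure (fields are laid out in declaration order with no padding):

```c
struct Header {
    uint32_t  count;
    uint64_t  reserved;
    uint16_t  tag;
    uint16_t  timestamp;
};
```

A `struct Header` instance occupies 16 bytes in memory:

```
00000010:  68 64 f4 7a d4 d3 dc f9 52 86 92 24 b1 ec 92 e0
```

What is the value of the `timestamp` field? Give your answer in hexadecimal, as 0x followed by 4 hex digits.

`timestamp` follows `count` (4 B), `reserved` (8 B), `tag` (2 B), so it starts at offset 4 + 8 + 2 = 14 and occupies 2 bytes.
Bytes at offsets 14..15: 92 E0.
In big-endian order the high byte comes first in memory.
The bytes are already most-significant first: 0x92E0.

0x92E0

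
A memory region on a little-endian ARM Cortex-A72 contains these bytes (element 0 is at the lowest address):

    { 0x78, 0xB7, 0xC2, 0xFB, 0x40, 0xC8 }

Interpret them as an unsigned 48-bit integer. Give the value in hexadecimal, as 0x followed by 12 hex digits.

0xC840FBC2B778

Little-endian: lowest address holds the least-significant byte.
Reassemble most-significant byte first: C8 40 FB C2 B7 78 → 0xC840FBC2B778.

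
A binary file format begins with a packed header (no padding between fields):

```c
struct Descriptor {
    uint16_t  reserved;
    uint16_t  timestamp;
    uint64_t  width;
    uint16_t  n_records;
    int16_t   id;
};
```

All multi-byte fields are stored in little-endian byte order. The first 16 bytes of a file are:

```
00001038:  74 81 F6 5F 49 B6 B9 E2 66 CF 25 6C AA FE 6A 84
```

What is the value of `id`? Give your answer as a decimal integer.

`id` follows `reserved` (2 B), `timestamp` (2 B), `width` (8 B), `n_records` (2 B), so it starts at offset 2 + 2 + 8 + 2 = 14 and occupies 2 bytes.
Bytes at offsets 14..15: 6A 84.
Little-endian: lowest address holds the least-significant byte.
Reassemble most-significant byte first: 84 6A → 0x846A.
Top bit is set, so as a signed 16-bit value this is 0x846A − 2^16 = -31638.

-31638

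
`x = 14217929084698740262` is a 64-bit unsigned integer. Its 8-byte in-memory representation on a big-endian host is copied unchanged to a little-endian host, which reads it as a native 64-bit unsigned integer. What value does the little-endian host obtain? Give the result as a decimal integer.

2793965935771996357

14217929084698740262 in 64-bit hexadecimal is 0xC5503B2C3729C626.
Stored big-endian, the bytes at ascending addresses are C5 50 3B 2C 37 29 C6 26.
Read back as little-endian, the first byte is least significant, giving 0x26C629372C3B50C5.
0x26C629372C3B50C5 = 2793965935771996357.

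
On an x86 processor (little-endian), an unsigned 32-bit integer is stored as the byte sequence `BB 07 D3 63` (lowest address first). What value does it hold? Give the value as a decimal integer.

Little-endian: lowest address holds the least-significant byte.
Reassemble most-significant byte first: 63 D3 07 BB → 0x63D307BB.
0x63D307BB = 1674774459.

1674774459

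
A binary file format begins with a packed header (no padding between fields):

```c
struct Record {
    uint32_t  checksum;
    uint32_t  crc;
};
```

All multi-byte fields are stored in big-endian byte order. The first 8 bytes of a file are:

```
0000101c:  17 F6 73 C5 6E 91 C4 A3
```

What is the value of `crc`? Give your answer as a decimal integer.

1855046819

`crc` follows `checksum` (4 bytes), so it starts at byte offset 4 and occupies 4 bytes.
Bytes at offsets 4..7: 6E 91 C4 A3.
Big-endian: lowest address holds the most-significant byte.
The bytes are already most-significant first: 0x6E91C4A3.
0x6E91C4A3 = 1855046819.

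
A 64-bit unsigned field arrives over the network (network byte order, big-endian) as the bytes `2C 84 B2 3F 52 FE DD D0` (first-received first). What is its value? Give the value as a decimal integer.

3207884819639754192

Big-endian: lowest address holds the most-significant byte.
The bytes are already most-significant first: 0x2C84B23F52FEDDD0.
0x2C84B23F52FEDDD0 = 3207884819639754192.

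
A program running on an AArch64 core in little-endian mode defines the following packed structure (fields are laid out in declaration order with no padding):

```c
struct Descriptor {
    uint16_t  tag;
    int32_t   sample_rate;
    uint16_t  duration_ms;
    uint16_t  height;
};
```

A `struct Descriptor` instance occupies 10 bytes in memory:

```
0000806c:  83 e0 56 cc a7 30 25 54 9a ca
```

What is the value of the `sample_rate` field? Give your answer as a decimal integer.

`sample_rate` follows `tag` (2 bytes), so it starts at byte offset 2 and occupies 4 bytes.
Bytes at offsets 2..5: 56 CC A7 30.
In little-endian order the low byte comes first in memory.
Reassemble most-significant byte first: 30 A7 CC 56 → 0x30A7CC56.
0x30A7CC56 = 816303190.

816303190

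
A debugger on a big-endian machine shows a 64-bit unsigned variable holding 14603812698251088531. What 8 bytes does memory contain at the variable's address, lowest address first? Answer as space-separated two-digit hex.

CA AB 2A 46 55 98 52 93

14603812698251088531 in hexadecimal, padded to 64 bits, is 0xCAAB2A4655985293.
Split into bytes (most-significant first): CA AB 2A 46 55 98 52 93.
Big-endian: lowest address holds the most-significant byte.
So the memory order matches the most-significant-first order: CA AB 2A 46 55 98 52 93.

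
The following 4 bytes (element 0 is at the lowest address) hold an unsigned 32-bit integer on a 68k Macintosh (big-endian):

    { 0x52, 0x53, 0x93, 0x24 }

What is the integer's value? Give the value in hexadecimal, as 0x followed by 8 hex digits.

0x52539324

Big-endian: lowest address holds the most-significant byte.
The bytes are already most-significant first: 0x52539324.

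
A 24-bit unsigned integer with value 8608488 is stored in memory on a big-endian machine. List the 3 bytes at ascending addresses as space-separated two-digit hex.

83 5A E8

8608488 in hexadecimal, padded to 24 bits, is 0x835AE8.
Split into bytes (most-significant first): 83 5A E8.
Big-endian stores the most-significant byte at the lowest address.
So the memory order matches the most-significant-first order: 83 5A E8.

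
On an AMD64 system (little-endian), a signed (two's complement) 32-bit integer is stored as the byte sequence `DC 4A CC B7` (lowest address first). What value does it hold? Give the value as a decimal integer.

-1211348260

Little-endian stores the least-significant byte at the lowest address.
Reassemble most-significant byte first: B7 CC 4A DC → 0xB7CC4ADC.
Top bit is set, so as a signed 32-bit value this is 0xB7CC4ADC − 2^32 = -1211348260.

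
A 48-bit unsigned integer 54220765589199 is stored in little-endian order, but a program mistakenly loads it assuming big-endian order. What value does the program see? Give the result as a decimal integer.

54220765589199 in 48-bit hexadecimal is 0x31504178EECF.
Stored little-endian, the bytes at ascending addresses are CF EE 78 41 50 31.
Read back as big-endian, the last byte is least significant, giving 0xCFEE78415031.
0xCFEE78415031 = 228623126712369.

228623126712369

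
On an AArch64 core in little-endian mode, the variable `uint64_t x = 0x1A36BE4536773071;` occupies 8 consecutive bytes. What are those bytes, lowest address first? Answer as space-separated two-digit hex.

71 30 77 36 45 BE 36 1A

Split into bytes (most-significant first): 1A 36 BE 45 36 77 30 71.
Little-endian: lowest address holds the least-significant byte.
So at ascending addresses the bytes are 71 30 77 36 45 BE 36 1A.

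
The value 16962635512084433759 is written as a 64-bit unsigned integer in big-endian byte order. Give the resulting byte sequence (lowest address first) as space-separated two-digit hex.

EB 67 63 20 58 38 0B 5F

16962635512084433759 in hexadecimal, padded to 64 bits, is 0xEB67632058380B5F.
Split into bytes (most-significant first): EB 67 63 20 58 38 0B 5F.
Big-endian: lowest address holds the most-significant byte.
So the memory order matches the most-significant-first order: EB 67 63 20 58 38 0B 5F.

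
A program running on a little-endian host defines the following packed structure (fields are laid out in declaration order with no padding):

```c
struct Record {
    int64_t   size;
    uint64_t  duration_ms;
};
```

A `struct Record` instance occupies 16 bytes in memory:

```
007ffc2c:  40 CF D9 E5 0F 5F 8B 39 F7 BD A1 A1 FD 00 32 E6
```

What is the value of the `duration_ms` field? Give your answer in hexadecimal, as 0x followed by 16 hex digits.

`duration_ms` follows `size` (8 bytes), so it starts at byte offset 8 and occupies 8 bytes.
Bytes at offsets 8..15: F7 BD A1 A1 FD 00 32 E6.
Little-endian stores the least-significant byte at the lowest address.
Reassemble most-significant byte first: E6 32 00 FD A1 A1 BD F7 → 0xE63200FDA1A1BDF7.

0xE63200FDA1A1BDF7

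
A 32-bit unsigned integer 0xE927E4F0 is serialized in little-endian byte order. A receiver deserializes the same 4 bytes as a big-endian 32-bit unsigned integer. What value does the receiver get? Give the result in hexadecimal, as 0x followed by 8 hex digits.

0xF0E427E9

Stored little-endian, the bytes at ascending addresses are F0 E4 27 E9.
Read back as big-endian, the last byte is least significant, giving 0xF0E427E9.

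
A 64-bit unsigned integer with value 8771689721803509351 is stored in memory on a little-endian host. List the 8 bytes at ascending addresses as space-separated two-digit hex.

8771689721803509351 in hexadecimal, padded to 64 bits, is 0x79BB4D53DC0B0E67.
Split into bytes (most-significant first): 79 BB 4D 53 DC 0B 0E 67.
In little-endian order the low byte comes first in memory.
So at ascending addresses the bytes are 67 0E 0B DC 53 4D BB 79.

67 0E 0B DC 53 4D BB 79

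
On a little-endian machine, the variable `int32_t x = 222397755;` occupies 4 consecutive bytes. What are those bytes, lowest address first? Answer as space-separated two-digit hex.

222397755 in hexadecimal, padded to 32 bits, is 0x0D41853B.
Split into bytes (most-significant first): 0D 41 85 3B.
Little-endian stores the least-significant byte at the lowest address.
So at ascending addresses the bytes are 3B 85 41 0D.

3B 85 41 0D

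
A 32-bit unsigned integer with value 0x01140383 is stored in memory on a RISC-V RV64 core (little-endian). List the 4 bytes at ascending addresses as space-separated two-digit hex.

83 03 14 01

Split into bytes (most-significant first): 01 14 03 83.
Little-endian stores the least-significant byte at the lowest address.
So at ascending addresses the bytes are 83 03 14 01.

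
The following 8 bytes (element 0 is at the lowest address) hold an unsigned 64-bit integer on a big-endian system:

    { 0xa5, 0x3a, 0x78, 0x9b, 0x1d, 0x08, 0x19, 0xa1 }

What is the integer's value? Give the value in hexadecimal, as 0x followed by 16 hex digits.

In big-endian order the high byte comes first in memory.
The bytes are already most-significant first: 0xA53A789B1D0819A1.

0xA53A789B1D0819A1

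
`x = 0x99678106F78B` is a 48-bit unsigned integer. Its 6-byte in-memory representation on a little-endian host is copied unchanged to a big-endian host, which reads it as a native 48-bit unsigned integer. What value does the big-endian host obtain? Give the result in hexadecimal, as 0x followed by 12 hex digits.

Stored little-endian, the bytes at ascending addresses are 8B F7 06 81 67 99.
Read back as big-endian, the last byte is least significant, giving 0x8BF706816799.

0x8BF706816799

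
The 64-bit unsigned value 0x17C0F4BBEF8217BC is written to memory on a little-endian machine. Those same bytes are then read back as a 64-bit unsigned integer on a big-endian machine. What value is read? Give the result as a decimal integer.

13553445569756971031

Stored little-endian, the bytes at ascending addresses are BC 17 82 EF BB F4 C0 17.
Read back as big-endian, the last byte is least significant, giving 0xBC1782EFBBF4C017.
0xBC1782EFBBF4C017 = 13553445569756971031.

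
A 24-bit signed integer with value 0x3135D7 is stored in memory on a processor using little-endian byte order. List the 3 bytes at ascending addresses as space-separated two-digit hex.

D7 35 31

Split into bytes (most-significant first): 31 35 D7.
Little-endian: lowest address holds the least-significant byte.
So at ascending addresses the bytes are D7 35 31.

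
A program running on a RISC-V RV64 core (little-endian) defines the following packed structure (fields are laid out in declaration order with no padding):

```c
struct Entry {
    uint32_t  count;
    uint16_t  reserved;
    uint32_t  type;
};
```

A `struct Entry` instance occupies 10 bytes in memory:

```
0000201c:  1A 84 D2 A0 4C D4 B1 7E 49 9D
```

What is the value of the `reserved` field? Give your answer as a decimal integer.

`reserved` follows `count` (4 bytes), so it starts at byte offset 4 and occupies 2 bytes.
Bytes at offsets 4..5: 4C D4.
Little-endian stores the least-significant byte at the lowest address.
Reassemble most-significant byte first: D4 4C → 0xD44C.
0xD44C = 54348.

54348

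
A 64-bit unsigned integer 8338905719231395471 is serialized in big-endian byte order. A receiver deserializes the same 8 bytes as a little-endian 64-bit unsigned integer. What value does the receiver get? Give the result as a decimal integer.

8338905719231395471 in 64-bit hexadecimal is 0x73B9BE91FA42B68F.
Stored big-endian, the bytes at ascending addresses are 73 B9 BE 91 FA 42 B6 8F.
Read back as little-endian, the first byte is least significant, giving 0x8FB642FA91BEB973.
0x8FB642FA91BEB973 = 10355538037139487091.

10355538037139487091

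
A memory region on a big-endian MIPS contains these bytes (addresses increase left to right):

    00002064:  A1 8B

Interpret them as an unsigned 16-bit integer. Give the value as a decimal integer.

41355

Big-endian stores the most-significant byte at the lowest address.
The bytes are already most-significant first: 0xA18B.
0xA18B = 41355.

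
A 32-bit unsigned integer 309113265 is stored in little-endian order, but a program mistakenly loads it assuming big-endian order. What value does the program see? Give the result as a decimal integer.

2981194770

309113265 in 32-bit hexadecimal is 0x126CB1B1.
Stored little-endian, the bytes at ascending addresses are B1 B1 6C 12.
Read back as big-endian, the last byte is least significant, giving 0xB1B16C12.
0xB1B16C12 = 2981194770.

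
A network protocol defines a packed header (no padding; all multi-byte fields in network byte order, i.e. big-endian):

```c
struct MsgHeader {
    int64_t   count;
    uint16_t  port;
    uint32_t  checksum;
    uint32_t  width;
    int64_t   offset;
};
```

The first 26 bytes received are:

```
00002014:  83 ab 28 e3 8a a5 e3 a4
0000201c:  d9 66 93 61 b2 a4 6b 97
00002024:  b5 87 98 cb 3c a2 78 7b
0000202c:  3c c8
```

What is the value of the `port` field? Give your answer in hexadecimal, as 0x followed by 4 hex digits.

`port` follows `count` (8 bytes), so it starts at byte offset 8 and occupies 2 bytes.
Bytes at offsets 8..9: D9 66.
Big-endian: lowest address holds the most-significant byte.
The bytes are already most-significant first: 0xD966.

0xD966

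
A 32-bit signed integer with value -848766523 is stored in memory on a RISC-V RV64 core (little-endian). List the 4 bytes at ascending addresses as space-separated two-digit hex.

C5 D9 68 CD

Two's complement of -848766523 in 32 bits: 848766523 = 0x3297263B; invert → 0xCD68D9C4; add 1 → 0xCD68D9C5.
Split into bytes (most-significant first): CD 68 D9 C5.
Little-endian: lowest address holds the least-significant byte.
So at ascending addresses the bytes are C5 D9 68 CD.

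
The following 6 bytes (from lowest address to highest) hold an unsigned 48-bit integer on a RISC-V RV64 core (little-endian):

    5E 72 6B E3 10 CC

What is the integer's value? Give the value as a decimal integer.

Little-endian stores the least-significant byte at the lowest address.
Reassemble most-significant byte first: CC 10 E3 6B 72 5E → 0xCC10E36B725E.
0xCC10E36B725E = 224372907012702.

224372907012702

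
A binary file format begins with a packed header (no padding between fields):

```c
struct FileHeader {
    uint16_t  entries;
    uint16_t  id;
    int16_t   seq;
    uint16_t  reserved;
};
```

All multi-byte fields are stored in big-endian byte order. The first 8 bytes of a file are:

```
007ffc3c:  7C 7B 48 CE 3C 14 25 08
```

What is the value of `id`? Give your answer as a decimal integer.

`id` follows `entries` (2 bytes), so it starts at byte offset 2 and occupies 2 bytes.
Bytes at offsets 2..3: 48 CE.
Big-endian stores the most-significant byte at the lowest address.
The bytes are already most-significant first: 0x48CE.
0x48CE = 18638.

18638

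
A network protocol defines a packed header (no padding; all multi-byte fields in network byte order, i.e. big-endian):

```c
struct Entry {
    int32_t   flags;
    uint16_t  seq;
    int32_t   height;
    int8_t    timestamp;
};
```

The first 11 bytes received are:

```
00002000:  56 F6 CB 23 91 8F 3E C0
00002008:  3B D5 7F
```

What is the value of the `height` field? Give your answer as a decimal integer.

`height` follows `flags` (4 B), `seq` (2 B), so it starts at offset 4 + 2 = 6 and occupies 4 bytes.
Bytes at offsets 6..9: 3E C0 3B D5.
In big-endian order the high byte comes first in memory.
The bytes are already most-significant first: 0x3EC03BD5.
0x3EC03BD5 = 1052785621.

1052785621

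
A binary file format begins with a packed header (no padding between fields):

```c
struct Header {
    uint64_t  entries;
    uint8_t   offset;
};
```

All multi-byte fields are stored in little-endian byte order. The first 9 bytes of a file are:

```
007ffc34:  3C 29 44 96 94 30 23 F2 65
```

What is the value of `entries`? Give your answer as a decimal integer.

17447842796097775932

`entries` is the first field, at byte offset 0, occupying 8 bytes.
Bytes at offsets 0..7: 3C 29 44 96 94 30 23 F2.
Little-endian stores the least-significant byte at the lowest address.
Reassemble most-significant byte first: F2 23 30 94 96 44 29 3C → 0xF22330949644293C.
0xF22330949644293C = 17447842796097775932.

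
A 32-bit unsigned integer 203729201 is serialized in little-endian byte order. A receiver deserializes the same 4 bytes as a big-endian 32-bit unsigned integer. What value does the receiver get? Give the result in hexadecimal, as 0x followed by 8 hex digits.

203729201 in 32-bit hexadecimal is 0x0C24A931.
Stored little-endian, the bytes at ascending addresses are 31 A9 24 0C.
Read back as big-endian, the last byte is least significant, giving 0x31A9240C.

0x31A9240C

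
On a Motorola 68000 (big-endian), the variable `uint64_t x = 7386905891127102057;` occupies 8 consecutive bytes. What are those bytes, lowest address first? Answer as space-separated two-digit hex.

66 83 8F C5 3D DF 0A 69

7386905891127102057 in hexadecimal, padded to 64 bits, is 0x66838FC53DDF0A69.
Split into bytes (most-significant first): 66 83 8F C5 3D DF 0A 69.
Big-endian stores the most-significant byte at the lowest address.
So the memory order matches the most-significant-first order: 66 83 8F C5 3D DF 0A 69.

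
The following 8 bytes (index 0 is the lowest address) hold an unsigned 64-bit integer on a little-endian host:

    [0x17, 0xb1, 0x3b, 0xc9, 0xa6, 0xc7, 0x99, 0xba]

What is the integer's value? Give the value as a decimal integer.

13445997681645957399

Little-endian: lowest address holds the least-significant byte.
Reassemble most-significant byte first: BA 99 C7 A6 C9 3B B1 17 → 0xBA99C7A6C93BB117.
0xBA99C7A6C93BB117 = 13445997681645957399.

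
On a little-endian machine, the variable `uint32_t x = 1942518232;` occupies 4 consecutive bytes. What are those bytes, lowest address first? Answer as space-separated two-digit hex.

D8 79 C8 73

1942518232 in hexadecimal, padded to 32 bits, is 0x73C879D8.
Split into bytes (most-significant first): 73 C8 79 D8.
Little-endian stores the least-significant byte at the lowest address.
So at ascending addresses the bytes are D8 79 C8 73.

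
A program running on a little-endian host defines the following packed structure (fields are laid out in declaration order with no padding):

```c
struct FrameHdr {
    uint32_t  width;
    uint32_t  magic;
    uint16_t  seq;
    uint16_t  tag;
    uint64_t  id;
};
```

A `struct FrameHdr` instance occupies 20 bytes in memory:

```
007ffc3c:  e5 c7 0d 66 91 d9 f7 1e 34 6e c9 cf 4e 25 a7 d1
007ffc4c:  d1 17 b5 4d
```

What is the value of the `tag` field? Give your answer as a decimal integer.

53193

`tag` follows `width` (4 B), `magic` (4 B), `seq` (2 B), so it starts at offset 4 + 4 + 2 = 10 and occupies 2 bytes.
Bytes at offsets 10..11: C9 CF.
Little-endian stores the least-significant byte at the lowest address.
Reassemble most-significant byte first: CF C9 → 0xCFC9.
0xCFC9 = 53193.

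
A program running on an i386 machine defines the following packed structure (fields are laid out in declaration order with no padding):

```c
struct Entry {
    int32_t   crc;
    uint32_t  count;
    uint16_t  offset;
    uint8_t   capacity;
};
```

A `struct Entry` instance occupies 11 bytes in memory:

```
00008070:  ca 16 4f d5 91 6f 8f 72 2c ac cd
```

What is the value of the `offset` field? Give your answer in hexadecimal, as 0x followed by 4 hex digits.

`offset` follows `crc` (4 B), `count` (4 B), so it starts at offset 4 + 4 = 8 and occupies 2 bytes.
Bytes at offsets 8..9: 2C AC.
Little-endian: lowest address holds the least-significant byte.
Reassemble most-significant byte first: AC 2C → 0xAC2C.

0xAC2C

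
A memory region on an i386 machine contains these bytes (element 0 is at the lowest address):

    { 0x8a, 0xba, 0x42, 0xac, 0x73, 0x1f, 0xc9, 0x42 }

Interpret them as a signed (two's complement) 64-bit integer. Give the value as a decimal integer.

4812412258493840010

Little-endian stores the least-significant byte at the lowest address.
Reassemble most-significant byte first: 42 C9 1F 73 AC 42 BA 8A → 0x42C91F73AC42BA8A.
0x42C91F73AC42BA8A = 4812412258493840010.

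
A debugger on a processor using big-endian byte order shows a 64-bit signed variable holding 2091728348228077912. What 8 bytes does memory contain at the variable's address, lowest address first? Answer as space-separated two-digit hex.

1D 07 4F D9 AA BF C9 58

2091728348228077912 in hexadecimal, padded to 64 bits, is 0x1D074FD9AABFC958.
Split into bytes (most-significant first): 1D 07 4F D9 AA BF C9 58.
Big-endian: lowest address holds the most-significant byte.
So the memory order matches the most-significant-first order: 1D 07 4F D9 AA BF C9 58.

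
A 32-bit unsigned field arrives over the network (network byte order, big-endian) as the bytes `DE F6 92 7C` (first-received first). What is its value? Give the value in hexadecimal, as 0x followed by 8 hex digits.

0xDEF6927C

Big-endian stores the most-significant byte at the lowest address.
The bytes are already most-significant first: 0xDEF6927C.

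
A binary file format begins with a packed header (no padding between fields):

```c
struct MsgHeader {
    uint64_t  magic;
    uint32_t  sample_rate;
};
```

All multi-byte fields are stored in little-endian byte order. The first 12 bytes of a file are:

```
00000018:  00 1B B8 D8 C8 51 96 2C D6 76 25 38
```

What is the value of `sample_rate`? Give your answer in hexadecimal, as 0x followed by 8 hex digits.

`sample_rate` follows `magic` (8 bytes), so it starts at byte offset 8 and occupies 4 bytes.
Bytes at offsets 8..11: D6 76 25 38.
In little-endian order the low byte comes first in memory.
Reassemble most-significant byte first: 38 25 76 D6 → 0x382576D6.

0x382576D6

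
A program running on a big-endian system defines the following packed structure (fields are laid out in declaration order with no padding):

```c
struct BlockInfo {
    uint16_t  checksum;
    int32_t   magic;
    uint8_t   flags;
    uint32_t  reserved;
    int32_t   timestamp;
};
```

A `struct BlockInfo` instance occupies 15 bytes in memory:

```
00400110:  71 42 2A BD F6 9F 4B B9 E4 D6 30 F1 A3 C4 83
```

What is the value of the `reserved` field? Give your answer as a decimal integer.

3118782000

`reserved` follows `checksum` (2 B), `magic` (4 B), `flags` (1 B), so it starts at offset 2 + 4 + 1 = 7 and occupies 4 bytes.
Bytes at offsets 7..10: B9 E4 D6 30.
In big-endian order the high byte comes first in memory.
The bytes are already most-significant first: 0xB9E4D630.
0xB9E4D630 = 3118782000.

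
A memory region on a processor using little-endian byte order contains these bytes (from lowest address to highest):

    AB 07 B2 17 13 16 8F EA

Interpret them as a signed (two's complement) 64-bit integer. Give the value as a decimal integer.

-1544991875907057749

Little-endian: lowest address holds the least-significant byte.
Reassemble most-significant byte first: EA 8F 16 13 17 B2 07 AB → 0xEA8F161317B207AB.
Top bit is set, so as a signed 64-bit value this is 0xEA8F161317B207AB − 2^64 = -1544991875907057749.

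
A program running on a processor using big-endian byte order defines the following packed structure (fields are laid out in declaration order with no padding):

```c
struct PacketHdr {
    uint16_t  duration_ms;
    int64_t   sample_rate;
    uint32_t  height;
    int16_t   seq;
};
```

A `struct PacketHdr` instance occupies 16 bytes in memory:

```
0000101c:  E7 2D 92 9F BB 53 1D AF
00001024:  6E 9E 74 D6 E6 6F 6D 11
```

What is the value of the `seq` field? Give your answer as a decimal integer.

27921

`seq` follows `duration_ms` (2 B), `sample_rate` (8 B), `height` (4 B), so it starts at offset 2 + 8 + 4 = 14 and occupies 2 bytes.
Bytes at offsets 14..15: 6D 11.
In big-endian order the high byte comes first in memory.
The bytes are already most-significant first: 0x6D11.
0x6D11 = 27921.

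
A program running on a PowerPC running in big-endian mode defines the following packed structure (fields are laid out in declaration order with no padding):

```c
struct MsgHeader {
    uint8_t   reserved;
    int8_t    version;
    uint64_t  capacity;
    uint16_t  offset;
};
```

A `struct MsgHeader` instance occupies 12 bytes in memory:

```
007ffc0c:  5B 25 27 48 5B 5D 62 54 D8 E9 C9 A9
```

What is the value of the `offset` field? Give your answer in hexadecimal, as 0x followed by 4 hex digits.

0xC9A9

`offset` follows `reserved` (1 B), `version` (1 B), `capacity` (8 B), so it starts at offset 1 + 1 + 8 = 10 and occupies 2 bytes.
Bytes at offsets 10..11: C9 A9.
In big-endian order the high byte comes first in memory.
The bytes are already most-significant first: 0xC9A9.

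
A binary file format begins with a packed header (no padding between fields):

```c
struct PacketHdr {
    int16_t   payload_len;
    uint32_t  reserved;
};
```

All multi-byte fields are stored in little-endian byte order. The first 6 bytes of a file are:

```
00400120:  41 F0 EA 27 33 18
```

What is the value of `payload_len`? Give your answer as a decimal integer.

`payload_len` is the first field, at byte offset 0, occupying 2 bytes.
Bytes at offsets 0..1: 41 F0.
Little-endian: lowest address holds the least-significant byte.
Reassemble most-significant byte first: F0 41 → 0xF041.
Top bit is set, so as a signed 16-bit value this is 0xF041 − 2^16 = -4031.

-4031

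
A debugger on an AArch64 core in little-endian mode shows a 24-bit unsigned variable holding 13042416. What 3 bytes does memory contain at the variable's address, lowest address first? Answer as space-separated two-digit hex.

13042416 in hexadecimal, padded to 24 bits, is 0xC702F0.
Split into bytes (most-significant first): C7 02 F0.
In little-endian order the low byte comes first in memory.
So at ascending addresses the bytes are F0 02 C7.

F0 02 C7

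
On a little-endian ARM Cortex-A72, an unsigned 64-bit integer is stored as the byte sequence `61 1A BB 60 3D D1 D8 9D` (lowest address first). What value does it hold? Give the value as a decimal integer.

11374070920470272609

In little-endian order the low byte comes first in memory.
Reassemble most-significant byte first: 9D D8 D1 3D 60 BB 1A 61 → 0x9DD8D13D60BB1A61.
0x9DD8D13D60BB1A61 = 11374070920470272609.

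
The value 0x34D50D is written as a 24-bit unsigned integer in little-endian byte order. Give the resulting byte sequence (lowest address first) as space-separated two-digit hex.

Split into bytes (most-significant first): 34 D5 0D.
In little-endian order the low byte comes first in memory.
So at ascending addresses the bytes are 0D D5 34.

0D D5 34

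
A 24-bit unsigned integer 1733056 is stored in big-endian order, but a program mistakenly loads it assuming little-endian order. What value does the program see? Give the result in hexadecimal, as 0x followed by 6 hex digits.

0xC0711A

1733056 in 24-bit hexadecimal is 0x1A71C0.
Stored big-endian, the bytes at ascending addresses are 1A 71 C0.
Read back as little-endian, the first byte is least significant, giving 0xC0711A.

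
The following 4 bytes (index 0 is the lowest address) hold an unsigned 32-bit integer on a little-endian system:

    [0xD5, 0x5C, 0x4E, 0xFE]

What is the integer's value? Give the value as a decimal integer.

4266548437

Little-endian stores the least-significant byte at the lowest address.
Reassemble most-significant byte first: FE 4E 5C D5 → 0xFE4E5CD5.
0xFE4E5CD5 = 4266548437.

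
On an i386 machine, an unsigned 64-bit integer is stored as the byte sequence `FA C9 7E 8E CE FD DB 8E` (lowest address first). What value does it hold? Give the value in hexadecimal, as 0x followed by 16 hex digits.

In little-endian order the low byte comes first in memory.
Reassemble most-significant byte first: 8E DB FD CE 8E 7E C9 FA → 0x8EDBFDCE8E7EC9FA.

0x8EDBFDCE8E7EC9FA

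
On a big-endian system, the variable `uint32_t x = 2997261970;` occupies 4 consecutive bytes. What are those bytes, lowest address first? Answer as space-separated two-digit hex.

2997261970 in hexadecimal, padded to 32 bits, is 0xB2A69692.
Split into bytes (most-significant first): B2 A6 96 92.
Big-endian: lowest address holds the most-significant byte.
So the memory order matches the most-significant-first order: B2 A6 96 92.

B2 A6 96 92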